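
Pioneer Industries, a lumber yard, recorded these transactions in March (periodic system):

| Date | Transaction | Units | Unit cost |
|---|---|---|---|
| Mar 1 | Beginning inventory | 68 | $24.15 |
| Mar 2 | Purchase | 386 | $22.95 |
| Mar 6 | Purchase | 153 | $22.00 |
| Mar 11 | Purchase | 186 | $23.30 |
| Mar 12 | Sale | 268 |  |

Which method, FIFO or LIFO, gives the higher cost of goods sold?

FIFO COGS: 68 @ $24.15 + 200 @ $22.95 = $6,232.20
LIFO COGS: 186 @ $23.30 + 82 @ $22.00 = $6,137.80

FIFO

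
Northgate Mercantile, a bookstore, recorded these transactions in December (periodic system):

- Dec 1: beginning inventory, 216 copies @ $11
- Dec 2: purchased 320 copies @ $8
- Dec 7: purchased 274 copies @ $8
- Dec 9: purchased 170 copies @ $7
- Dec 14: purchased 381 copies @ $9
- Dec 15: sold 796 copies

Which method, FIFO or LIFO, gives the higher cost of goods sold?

FIFO COGS: 216 @ $11 + 320 @ $8 + 260 @ $8 = $7,016
LIFO COGS: 381 @ $9 + 170 @ $7 + 245 @ $8 = $6,579

FIFO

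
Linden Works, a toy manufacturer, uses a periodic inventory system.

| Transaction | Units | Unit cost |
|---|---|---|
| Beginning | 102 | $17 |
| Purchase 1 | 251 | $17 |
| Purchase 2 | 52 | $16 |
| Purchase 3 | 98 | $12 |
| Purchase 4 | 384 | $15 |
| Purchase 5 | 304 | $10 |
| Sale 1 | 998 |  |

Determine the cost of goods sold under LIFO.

Sale 1 (998) [LIFO — newest first]: 304 @ $10 + 384 @ $15 + 98 @ $12 + 52 @ $16 + 160 @ $17 = $13,528
Ending inventory: 102 @ $17 + 91 @ $17 = $3,281

COGS = $13,528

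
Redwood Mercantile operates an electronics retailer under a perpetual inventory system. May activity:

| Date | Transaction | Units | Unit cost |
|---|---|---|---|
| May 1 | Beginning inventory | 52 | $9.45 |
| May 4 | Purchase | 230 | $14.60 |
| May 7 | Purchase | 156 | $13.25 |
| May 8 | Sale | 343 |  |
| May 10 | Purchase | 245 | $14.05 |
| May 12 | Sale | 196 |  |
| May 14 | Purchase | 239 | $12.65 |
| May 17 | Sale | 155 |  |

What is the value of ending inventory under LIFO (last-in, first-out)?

May 8, 343 sold [LIFO — newest first]: 156 @ $13.25 + 187 @ $14.60 = $4,797.20
May 12, 196 sold [LIFO — newest first]: 196 @ $14.05 = $2,753.80
May 17, 155 sold [LIFO — newest first]: 155 @ $12.65 = $1,960.75
Total COGS = $4,797.20 + $2,753.80 + $1,960.75 = $9,511.75
Ending inventory: 52 @ $9.45 + 43 @ $14.60 + 49 @ $14.05 + 84 @ $12.65 = $2,870.25

Ending inventory = $2,870.25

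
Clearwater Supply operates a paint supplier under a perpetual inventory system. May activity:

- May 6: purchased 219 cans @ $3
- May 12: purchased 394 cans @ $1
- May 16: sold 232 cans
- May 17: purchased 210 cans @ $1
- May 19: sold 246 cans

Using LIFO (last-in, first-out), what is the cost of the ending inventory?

Ending inventory = $783

May 16, 232 sold [LIFO — newest first]: 232 @ $1 = $232
May 19, 246 sold [LIFO — newest first]: 210 @ $1 + 36 @ $1 = $246
Total COGS = $232 + $246 = $478
Ending inventory: 219 @ $3 + 126 @ $1 = $783
Check: goods available $1,261 = COGS $478 + ending $783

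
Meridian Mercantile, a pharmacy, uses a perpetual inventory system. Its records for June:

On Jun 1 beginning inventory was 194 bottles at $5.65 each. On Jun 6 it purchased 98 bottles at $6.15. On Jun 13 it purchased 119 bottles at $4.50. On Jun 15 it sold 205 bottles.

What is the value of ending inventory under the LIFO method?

Jun 15, 205 sold [LIFO — newest first]: 119 @ $4.50 + 86 @ $6.15 = $1,064.40
Ending inventory: 194 @ $5.65 + 12 @ $6.15 = $1,169.90
Check: goods available $2,234.30 = COGS $1,064.40 + ending $1,169.90

Ending inventory = $1,169.90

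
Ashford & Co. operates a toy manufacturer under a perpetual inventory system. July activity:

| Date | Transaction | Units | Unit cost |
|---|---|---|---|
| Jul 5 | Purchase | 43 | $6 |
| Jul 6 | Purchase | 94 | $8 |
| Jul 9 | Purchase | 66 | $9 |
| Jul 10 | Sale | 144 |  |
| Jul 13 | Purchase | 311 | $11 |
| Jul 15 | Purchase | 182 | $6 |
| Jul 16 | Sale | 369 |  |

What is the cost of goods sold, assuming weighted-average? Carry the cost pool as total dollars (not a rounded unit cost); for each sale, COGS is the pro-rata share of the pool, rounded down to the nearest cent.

COGS = $4,466.29

After Jul 5: 43 on hand, pool $258.00 (≈ $6.0000 each)
After Jul 6: 137 on hand, pool $1,010.00 (≈ $7.3723 each)
After Jul 9: 203 on hand, pool $1,604.00 (≈ $7.9015 each)
Jul 10, sell 144: 144/203 × $1,604.00 → $1,137.81
After Jul 13: 370 on hand, pool $3,887.19 (≈ $10.5059 each)
After Jul 15: 552 on hand, pool $4,979.19 (≈ $9.0203 each)
Jul 16, sell 369: 369/552 × $4,979.19 → $3,328.48
Total COGS = $1,137.81 + $3,328.48 = $4,466.29
Ending inventory (cost pool remaining) = $1,650.71
Check: goods available $6,117.00 = COGS $4,466.29 + ending $1,650.71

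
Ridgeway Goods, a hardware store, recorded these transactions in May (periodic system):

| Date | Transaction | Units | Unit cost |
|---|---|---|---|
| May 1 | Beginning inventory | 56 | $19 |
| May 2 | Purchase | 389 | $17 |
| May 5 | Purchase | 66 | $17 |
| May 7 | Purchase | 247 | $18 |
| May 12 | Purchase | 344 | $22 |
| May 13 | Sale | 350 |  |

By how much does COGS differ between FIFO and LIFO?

FIFO COGS: 56 @ $19 + 294 @ $17 = $6,062
LIFO COGS: 344 @ $22 + 6 @ $18 = $7,676
Difference = |$6,062 − $7,676| = $1,614

$1,614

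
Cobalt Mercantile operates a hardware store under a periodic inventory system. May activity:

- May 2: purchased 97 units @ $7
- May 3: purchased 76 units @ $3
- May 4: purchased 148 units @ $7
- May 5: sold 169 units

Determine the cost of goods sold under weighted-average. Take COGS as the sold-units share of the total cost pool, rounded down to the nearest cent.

May 5, sell 169: 169/321 × $1,943.00 → $1,022.95
Ending inventory (cost pool remaining) = $920.05

COGS = $1,022.95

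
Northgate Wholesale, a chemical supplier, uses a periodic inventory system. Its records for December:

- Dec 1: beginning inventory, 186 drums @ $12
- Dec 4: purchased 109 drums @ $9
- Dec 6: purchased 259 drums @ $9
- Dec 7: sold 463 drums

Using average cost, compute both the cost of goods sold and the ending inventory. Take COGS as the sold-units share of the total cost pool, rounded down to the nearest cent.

Dec 7, sell 463: 463/554 × $5,544.00 → $4,633.34
Ending inventory (cost pool remaining) = $910.66
Check: goods available $5,544.00 = COGS $4,633.34 + ending $910.66

COGS = $4,633.34; ending inventory = $910.66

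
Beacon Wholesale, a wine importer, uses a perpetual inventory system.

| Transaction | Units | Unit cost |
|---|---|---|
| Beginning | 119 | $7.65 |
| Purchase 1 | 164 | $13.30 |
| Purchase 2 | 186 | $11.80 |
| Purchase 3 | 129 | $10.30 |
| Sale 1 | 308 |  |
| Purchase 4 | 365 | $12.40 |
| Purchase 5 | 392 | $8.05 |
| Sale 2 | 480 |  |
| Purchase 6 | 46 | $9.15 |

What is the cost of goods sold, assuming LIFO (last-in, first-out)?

COGS = $7,687.70

Sale 1 (308) [LIFO — newest first]: 129 @ $10.30 + 179 @ $11.80 = $3,440.90
Sale 2 (480) [LIFO — newest first]: 392 @ $8.05 + 88 @ $12.40 = $4,246.80
Total COGS = $3,440.90 + $4,246.80 = $7,687.70
Ending inventory: 119 @ $7.65 + 164 @ $13.30 + 7 @ $11.80 + 277 @ $12.40 + 46 @ $9.15 = $7,029.85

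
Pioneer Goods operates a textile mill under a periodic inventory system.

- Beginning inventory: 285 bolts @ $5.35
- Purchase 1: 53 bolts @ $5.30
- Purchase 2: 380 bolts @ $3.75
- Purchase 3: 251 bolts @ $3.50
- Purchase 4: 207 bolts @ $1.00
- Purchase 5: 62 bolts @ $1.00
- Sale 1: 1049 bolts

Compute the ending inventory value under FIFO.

Ending inventory = $189.00

Sale 1 (1049) [FIFO — oldest first]: 285 @ $5.35 + 53 @ $5.30 + 380 @ $3.75 + 251 @ $3.50 + 80 @ $1.00 = $4,189.15
Ending inventory: 127 @ $1.00 + 62 @ $1.00 = $189.00
Check: goods available $4,378.15 = COGS $4,189.15 + ending $189.00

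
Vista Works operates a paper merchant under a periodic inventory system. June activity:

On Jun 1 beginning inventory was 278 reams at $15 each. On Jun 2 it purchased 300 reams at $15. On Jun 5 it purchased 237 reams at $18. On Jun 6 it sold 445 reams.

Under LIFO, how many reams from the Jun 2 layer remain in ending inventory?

Jun 6, 445 sold [LIFO — newest first]: 237 @ $18 + 208 @ $15 = $7,386
Ending inventory: 278 @ $15 + 92 @ $15 = $5,550

92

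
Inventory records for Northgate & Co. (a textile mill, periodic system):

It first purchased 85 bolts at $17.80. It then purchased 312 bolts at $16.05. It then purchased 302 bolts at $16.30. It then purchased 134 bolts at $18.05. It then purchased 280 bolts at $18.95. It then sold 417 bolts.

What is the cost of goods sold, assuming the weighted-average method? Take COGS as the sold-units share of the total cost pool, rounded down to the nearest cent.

Sale 1, sell 417: 417/1113 × $19,167.90 → $7,181.50
Ending inventory (cost pool remaining) = $11,986.40
Check: goods available $19,167.90 = COGS $7,181.50 + ending $11,986.40

COGS = $7,181.50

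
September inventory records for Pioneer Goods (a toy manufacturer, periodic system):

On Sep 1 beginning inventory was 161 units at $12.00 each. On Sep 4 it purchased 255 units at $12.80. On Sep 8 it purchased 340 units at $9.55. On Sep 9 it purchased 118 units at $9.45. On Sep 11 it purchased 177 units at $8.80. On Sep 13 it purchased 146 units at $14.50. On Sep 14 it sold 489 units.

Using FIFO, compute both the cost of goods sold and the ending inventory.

COGS = $5,893.15; ending inventory = $7,339.55

Sep 14, 489 sold [FIFO — oldest first]: 161 @ $12.00 + 255 @ $12.80 + 73 @ $9.55 = $5,893.15
Ending inventory: 267 @ $9.55 + 118 @ $9.45 + 177 @ $8.80 + 146 @ $14.50 = $7,339.55
Check: goods available $13,232.70 = COGS $5,893.15 + ending $7,339.55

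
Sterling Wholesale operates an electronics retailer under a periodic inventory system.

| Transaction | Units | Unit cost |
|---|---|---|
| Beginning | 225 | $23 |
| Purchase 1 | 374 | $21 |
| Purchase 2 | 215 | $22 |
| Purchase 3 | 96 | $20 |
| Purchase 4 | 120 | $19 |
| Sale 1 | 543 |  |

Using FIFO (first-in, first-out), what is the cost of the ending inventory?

Sale 1 (543) [FIFO — oldest first]: 225 @ $23 + 318 @ $21 = $11,853
Ending inventory: 56 @ $21 + 215 @ $22 + 96 @ $20 + 120 @ $19 = $10,106
Check: goods available $21,959 = COGS $11,853 + ending $10,106

Ending inventory = $10,106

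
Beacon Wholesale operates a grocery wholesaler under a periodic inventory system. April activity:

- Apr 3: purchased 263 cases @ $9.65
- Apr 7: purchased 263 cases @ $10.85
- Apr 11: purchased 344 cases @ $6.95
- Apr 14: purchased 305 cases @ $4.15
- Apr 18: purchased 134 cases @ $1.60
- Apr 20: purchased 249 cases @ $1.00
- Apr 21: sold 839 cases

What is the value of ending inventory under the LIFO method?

Apr 21, 839 sold [LIFO — newest first]: 249 @ $1.00 + 134 @ $1.60 + 305 @ $4.15 + 151 @ $6.95 = $2,778.60
Ending inventory: 263 @ $9.65 + 263 @ $10.85 + 193 @ $6.95 = $6,732.85

Ending inventory = $6,732.85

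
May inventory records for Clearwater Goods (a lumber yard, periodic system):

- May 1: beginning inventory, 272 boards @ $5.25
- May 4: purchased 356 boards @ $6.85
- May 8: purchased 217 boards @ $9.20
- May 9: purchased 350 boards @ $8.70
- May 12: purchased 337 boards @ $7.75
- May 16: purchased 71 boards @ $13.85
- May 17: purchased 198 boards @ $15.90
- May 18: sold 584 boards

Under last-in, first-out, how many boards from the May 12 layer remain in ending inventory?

22

May 18, 584 sold [LIFO — newest first]: 198 @ $15.90 + 71 @ $13.85 + 315 @ $7.75 = $6,572.80
Ending inventory: 272 @ $5.25 + 356 @ $6.85 + 217 @ $9.20 + 350 @ $8.70 + 22 @ $7.75 = $9,078.50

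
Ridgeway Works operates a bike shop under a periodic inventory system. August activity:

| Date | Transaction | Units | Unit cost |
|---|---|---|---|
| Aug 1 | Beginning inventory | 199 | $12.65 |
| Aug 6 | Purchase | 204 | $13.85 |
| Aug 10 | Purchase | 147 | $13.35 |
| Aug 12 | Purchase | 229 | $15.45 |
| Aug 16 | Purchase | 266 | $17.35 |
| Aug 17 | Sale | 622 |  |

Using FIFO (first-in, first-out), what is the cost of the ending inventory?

Ending inventory = $7,040.75

Aug 17, 622 sold [FIFO — oldest first]: 199 @ $12.65 + 204 @ $13.85 + 147 @ $13.35 + 72 @ $15.45 = $8,417.60
Ending inventory: 157 @ $15.45 + 266 @ $17.35 = $7,040.75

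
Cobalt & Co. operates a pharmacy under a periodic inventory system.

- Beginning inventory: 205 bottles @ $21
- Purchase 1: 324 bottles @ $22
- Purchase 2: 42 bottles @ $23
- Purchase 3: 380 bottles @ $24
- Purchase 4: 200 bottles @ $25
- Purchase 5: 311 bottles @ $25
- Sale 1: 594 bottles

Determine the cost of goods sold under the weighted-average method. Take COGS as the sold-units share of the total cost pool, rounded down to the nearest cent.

Sale 1, sell 594: 594/1462 × $34,294.00 → $13,933.40
Ending inventory (cost pool remaining) = $20,360.60
Check: goods available $34,294.00 = COGS $13,933.40 + ending $20,360.60

COGS = $13,933.40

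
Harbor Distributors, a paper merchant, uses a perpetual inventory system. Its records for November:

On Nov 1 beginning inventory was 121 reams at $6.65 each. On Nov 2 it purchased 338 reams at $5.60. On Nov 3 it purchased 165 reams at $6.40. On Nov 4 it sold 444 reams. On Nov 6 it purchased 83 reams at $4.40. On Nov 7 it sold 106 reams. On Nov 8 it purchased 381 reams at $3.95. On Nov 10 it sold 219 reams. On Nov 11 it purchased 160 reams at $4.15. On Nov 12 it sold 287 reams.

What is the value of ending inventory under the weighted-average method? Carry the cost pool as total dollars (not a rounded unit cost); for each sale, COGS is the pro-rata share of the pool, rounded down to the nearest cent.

Ending inventory = $829.28

After Nov 1: 121 on hand, pool $804.65 (≈ $6.6500 each)
After Nov 2: 459 on hand, pool $2,697.45 (≈ $5.8768 each)
After Nov 3: 624 on hand, pool $3,753.45 (≈ $6.0151 each)
Nov 4, sell 444: 444/624 × $3,753.45 → $2,670.72
After Nov 6: 263 on hand, pool $1,447.93 (≈ $5.5054 each)
Nov 7, sell 106: 106/263 × $1,447.93 → $583.57
After Nov 8: 538 on hand, pool $2,369.31 (≈ $4.4039 each)
Nov 10, sell 219: 219/538 × $2,369.31 → $964.45
After Nov 11: 479 on hand, pool $2,068.86 (≈ $4.3191 each)
Nov 12, sell 287: 287/479 × $2,068.86 → $1,239.58
Total COGS = $2,670.72 + $583.57 + $964.45 + $1,239.58 = $5,458.32
Ending inventory (cost pool remaining) = $829.28
Check: goods available $6,287.60 = COGS $5,458.32 + ending $829.28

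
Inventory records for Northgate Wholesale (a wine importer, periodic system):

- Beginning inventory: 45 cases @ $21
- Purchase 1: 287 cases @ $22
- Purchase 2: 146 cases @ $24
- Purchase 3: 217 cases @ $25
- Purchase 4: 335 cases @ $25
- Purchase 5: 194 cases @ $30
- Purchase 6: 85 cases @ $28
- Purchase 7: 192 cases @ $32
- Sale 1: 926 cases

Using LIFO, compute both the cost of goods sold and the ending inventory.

Sale 1 (926) [LIFO — newest first]: 192 @ $32 + 85 @ $28 + 194 @ $30 + 335 @ $25 + 120 @ $25 = $25,719
Ending inventory: 45 @ $21 + 287 @ $22 + 146 @ $24 + 97 @ $25 = $13,188
Check: goods available $38,907 = COGS $25,719 + ending $13,188

COGS = $25,719; ending inventory = $13,188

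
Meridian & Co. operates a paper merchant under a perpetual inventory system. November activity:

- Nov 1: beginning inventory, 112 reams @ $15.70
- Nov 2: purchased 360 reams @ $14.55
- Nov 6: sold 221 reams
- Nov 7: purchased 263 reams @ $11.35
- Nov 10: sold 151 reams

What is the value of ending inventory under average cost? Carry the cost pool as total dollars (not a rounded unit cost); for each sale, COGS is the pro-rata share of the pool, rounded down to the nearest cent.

After Nov 1: 112 on hand, pool $1,758.40 (≈ $15.7000 each)
After Nov 2: 472 on hand, pool $6,996.40 (≈ $14.8229 each)
Nov 6, sell 221: 221/472 × $6,996.40 → $3,275.85
After Nov 7: 514 on hand, pool $6,705.60 (≈ $13.0459 each)
Nov 10, sell 151: 151/514 × $6,705.60 → $1,969.93
Total COGS = $3,275.85 + $1,969.93 = $5,245.78
Ending inventory (cost pool remaining) = $4,735.67
Check: goods available $9,981.45 = COGS $5,245.78 + ending $4,735.67

Ending inventory = $4,735.67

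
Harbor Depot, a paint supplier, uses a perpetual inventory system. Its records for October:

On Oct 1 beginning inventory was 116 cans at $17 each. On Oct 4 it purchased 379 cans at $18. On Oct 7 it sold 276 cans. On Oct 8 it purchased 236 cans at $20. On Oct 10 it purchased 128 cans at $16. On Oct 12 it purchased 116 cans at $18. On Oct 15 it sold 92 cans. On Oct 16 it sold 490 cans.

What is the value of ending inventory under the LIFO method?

Oct 7, 276 sold [LIFO — newest first]: 276 @ $18 = $4,968
Oct 15, 92 sold [LIFO — newest first]: 92 @ $18 = $1,656
Oct 16, 490 sold [LIFO — newest first]: 24 @ $18 + 128 @ $16 + 236 @ $20 + 102 @ $18 = $9,036
Total COGS = $4,968 + $1,656 + $9,036 = $15,660
Ending inventory: 116 @ $17 + 1 @ $18 = $1,990
Check: goods available $17,650 = COGS $15,660 + ending $1,990

Ending inventory = $1,990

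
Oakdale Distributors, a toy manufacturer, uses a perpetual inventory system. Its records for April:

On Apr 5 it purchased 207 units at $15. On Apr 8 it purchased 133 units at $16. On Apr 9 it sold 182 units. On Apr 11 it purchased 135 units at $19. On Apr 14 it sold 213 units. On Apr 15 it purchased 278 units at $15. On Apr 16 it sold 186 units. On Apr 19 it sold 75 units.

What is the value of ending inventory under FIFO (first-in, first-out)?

Ending inventory = $1,455

Apr 9, 182 sold [FIFO — oldest first]: 182 @ $15 = $2,730
Apr 14, 213 sold [FIFO — oldest first]: 25 @ $15 + 133 @ $16 + 55 @ $19 = $3,548
Apr 16, 186 sold [FIFO — oldest first]: 80 @ $19 + 106 @ $15 = $3,110
Apr 19, 75 sold [FIFO — oldest first]: 75 @ $15 = $1,125
Total COGS = $2,730 + $3,548 + $3,110 + $1,125 = $10,513
Ending inventory: 97 @ $15 = $1,455
Check: goods available $11,968 = COGS $10,513 + ending $1,455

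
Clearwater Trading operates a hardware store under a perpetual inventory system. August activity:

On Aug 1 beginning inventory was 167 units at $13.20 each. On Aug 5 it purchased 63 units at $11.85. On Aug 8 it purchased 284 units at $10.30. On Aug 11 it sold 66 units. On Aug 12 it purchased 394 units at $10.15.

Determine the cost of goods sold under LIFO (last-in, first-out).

Aug 11, 66 sold [LIFO — newest first]: 66 @ $10.30 = $679.80
Ending inventory: 167 @ $13.20 + 63 @ $11.85 + 218 @ $10.30 + 394 @ $10.15 = $9,195.45

COGS = $679.80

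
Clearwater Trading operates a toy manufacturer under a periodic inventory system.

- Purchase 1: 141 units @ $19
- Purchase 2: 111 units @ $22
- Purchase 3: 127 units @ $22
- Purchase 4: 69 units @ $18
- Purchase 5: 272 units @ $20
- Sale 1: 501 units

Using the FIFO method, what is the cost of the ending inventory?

Sale 1 (501) [FIFO — oldest first]: 141 @ $19 + 111 @ $22 + 127 @ $22 + 69 @ $18 + 53 @ $20 = $10,217
Ending inventory: 219 @ $20 = $4,380

Ending inventory = $4,380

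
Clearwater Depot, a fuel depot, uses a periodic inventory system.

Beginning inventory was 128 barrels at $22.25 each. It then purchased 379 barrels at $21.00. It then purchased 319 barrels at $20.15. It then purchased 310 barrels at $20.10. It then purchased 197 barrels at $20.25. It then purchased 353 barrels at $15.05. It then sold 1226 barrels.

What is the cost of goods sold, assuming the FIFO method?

COGS = $25,288.35

Sale 1 (1226) [FIFO — oldest first]: 128 @ $22.25 + 379 @ $21.00 + 319 @ $20.15 + 310 @ $20.10 + 90 @ $20.25 = $25,288.35
Ending inventory: 107 @ $20.25 + 353 @ $15.05 = $7,479.40
Check: goods available $32,767.75 = COGS $25,288.35 + ending $7,479.40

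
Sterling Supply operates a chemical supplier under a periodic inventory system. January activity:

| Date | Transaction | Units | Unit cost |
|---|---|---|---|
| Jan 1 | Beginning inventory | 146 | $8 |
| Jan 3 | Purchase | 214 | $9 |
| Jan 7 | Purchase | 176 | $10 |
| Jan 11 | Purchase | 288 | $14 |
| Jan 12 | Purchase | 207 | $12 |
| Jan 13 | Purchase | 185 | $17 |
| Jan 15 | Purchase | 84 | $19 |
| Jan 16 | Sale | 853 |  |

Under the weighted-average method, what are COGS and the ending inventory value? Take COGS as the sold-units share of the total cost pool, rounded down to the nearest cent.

COGS = $10,571.29; ending inventory = $5,539.71

Jan 16, sell 853: 853/1300 × $16,111.00 → $10,571.29
Ending inventory (cost pool remaining) = $5,539.71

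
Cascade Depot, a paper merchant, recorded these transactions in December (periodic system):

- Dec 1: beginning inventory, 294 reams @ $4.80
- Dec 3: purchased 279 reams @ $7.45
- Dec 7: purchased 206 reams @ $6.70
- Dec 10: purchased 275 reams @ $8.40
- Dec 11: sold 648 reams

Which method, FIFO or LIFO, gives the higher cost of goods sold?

FIFO COGS: 294 @ $4.80 + 279 @ $7.45 + 75 @ $6.70 = $3,992.25
LIFO COGS: 275 @ $8.40 + 206 @ $6.70 + 167 @ $7.45 = $4,934.35

LIFO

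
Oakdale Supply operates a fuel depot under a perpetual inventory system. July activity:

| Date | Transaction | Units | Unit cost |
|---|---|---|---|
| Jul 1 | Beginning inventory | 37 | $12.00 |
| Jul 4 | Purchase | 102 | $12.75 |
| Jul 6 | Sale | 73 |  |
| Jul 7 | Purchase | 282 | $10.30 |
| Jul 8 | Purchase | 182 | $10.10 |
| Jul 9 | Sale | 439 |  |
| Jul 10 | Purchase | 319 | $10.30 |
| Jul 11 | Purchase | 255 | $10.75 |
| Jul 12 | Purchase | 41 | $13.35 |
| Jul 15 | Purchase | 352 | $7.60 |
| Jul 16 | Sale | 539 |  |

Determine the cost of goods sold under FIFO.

Jul 6, 73 sold [FIFO — oldest first]: 37 @ $12.00 + 36 @ $12.75 = $903.00
Jul 9, 439 sold [FIFO — oldest first]: 66 @ $12.75 + 282 @ $10.30 + 91 @ $10.10 = $4,665.20
Jul 16, 539 sold [FIFO — oldest first]: 91 @ $10.10 + 319 @ $10.30 + 129 @ $10.75 = $5,591.55
Total COGS = $903.00 + $4,665.20 + $5,591.55 = $11,159.75
Ending inventory: 126 @ $10.75 + 41 @ $13.35 + 352 @ $7.60 = $4,577.05
Check: goods available $15,736.80 = COGS $11,159.75 + ending $4,577.05

COGS = $11,159.75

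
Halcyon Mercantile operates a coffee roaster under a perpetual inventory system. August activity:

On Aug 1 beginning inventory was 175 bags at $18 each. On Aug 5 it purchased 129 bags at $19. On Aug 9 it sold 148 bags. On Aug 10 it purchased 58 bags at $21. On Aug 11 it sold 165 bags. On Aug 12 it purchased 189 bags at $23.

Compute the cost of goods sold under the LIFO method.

Aug 9, 148 sold [LIFO — newest first]: 129 @ $19 + 19 @ $18 = $2,793
Aug 11, 165 sold [LIFO — newest first]: 58 @ $21 + 107 @ $18 = $3,144
Total COGS = $2,793 + $3,144 = $5,937
Ending inventory: 49 @ $18 + 189 @ $23 = $5,229

COGS = $5,937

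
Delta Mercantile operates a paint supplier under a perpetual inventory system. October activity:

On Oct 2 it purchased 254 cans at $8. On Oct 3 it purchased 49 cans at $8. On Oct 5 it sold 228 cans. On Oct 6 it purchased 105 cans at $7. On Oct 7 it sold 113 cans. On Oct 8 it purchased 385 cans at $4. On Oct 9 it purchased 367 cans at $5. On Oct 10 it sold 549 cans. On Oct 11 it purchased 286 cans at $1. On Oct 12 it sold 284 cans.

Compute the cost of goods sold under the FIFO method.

Oct 5, 228 sold [FIFO — oldest first]: 228 @ $8 = $1,824
Oct 7, 113 sold [FIFO — oldest first]: 26 @ $8 + 49 @ $8 + 38 @ $7 = $866
Oct 10, 549 sold [FIFO — oldest first]: 67 @ $7 + 385 @ $4 + 97 @ $5 = $2,494
Oct 12, 284 sold [FIFO — oldest first]: 270 @ $5 + 14 @ $1 = $1,364
Total COGS = $1,824 + $866 + $2,494 + $1,364 = $6,548
Ending inventory: 272 @ $1 = $272

COGS = $6,548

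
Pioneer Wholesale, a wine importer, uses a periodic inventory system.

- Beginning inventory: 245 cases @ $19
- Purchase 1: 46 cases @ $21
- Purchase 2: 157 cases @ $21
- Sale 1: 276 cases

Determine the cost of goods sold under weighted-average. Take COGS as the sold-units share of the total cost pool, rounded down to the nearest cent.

Sale 1, sell 276: 276/448 × $8,918.00 → $5,494.12
Ending inventory (cost pool remaining) = $3,423.88
Check: goods available $8,918.00 = COGS $5,494.12 + ending $3,423.88

COGS = $5,494.12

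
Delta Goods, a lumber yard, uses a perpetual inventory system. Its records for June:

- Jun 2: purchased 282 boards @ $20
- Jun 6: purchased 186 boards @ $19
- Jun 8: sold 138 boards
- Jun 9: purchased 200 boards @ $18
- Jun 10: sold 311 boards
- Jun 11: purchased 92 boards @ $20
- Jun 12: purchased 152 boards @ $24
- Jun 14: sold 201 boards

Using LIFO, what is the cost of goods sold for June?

Jun 8, 138 sold [LIFO — newest first]: 138 @ $19 = $2,622
Jun 10, 311 sold [LIFO — newest first]: 200 @ $18 + 48 @ $19 + 63 @ $20 = $5,772
Jun 14, 201 sold [LIFO — newest first]: 152 @ $24 + 49 @ $20 = $4,628
Total COGS = $2,622 + $5,772 + $4,628 = $13,022
Ending inventory: 219 @ $20 + 43 @ $20 = $5,240

COGS = $13,022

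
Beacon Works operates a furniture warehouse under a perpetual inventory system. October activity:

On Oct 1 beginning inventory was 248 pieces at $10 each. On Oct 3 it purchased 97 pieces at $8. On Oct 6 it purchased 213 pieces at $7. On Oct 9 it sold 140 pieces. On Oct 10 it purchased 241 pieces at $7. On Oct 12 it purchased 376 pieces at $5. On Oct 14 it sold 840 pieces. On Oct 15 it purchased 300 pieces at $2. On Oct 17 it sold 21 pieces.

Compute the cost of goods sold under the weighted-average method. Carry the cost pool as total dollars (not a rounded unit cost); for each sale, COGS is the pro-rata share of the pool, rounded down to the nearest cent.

After Oct 1: 248 on hand, pool $2,480.00 (≈ $10.0000 each)
After Oct 3: 345 on hand, pool $3,256.00 (≈ $9.4377 each)
After Oct 6: 558 on hand, pool $4,747.00 (≈ $8.5072 each)
Oct 9, sell 140: 140/558 × $4,747.00 → $1,191.00
After Oct 10: 659 on hand, pool $5,243.00 (≈ $7.9560 each)
After Oct 12: 1035 on hand, pool $7,123.00 (≈ $6.8821 each)
Oct 14, sell 840: 840/1035 × $7,123.00 → $5,780.98
After Oct 15: 495 on hand, pool $1,942.02 (≈ $3.9233 each)
Oct 17, sell 21: 21/495 × $1,942.02 → $82.38
Total COGS = $1,191.00 + $5,780.98 + $82.38 = $7,054.36
Ending inventory (cost pool remaining) = $1,859.64

COGS = $7,054.36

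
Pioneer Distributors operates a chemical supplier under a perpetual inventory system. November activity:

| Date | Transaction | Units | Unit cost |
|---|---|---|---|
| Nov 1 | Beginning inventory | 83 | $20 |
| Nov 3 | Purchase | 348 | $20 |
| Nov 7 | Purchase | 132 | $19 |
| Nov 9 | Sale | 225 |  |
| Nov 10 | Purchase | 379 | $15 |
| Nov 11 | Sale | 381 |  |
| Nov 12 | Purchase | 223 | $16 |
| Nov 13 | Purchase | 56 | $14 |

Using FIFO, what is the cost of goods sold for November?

COGS = $11,773

Nov 9, 225 sold [FIFO — oldest first]: 83 @ $20 + 142 @ $20 = $4,500
Nov 11, 381 sold [FIFO — oldest first]: 206 @ $20 + 132 @ $19 + 43 @ $15 = $7,273
Total COGS = $4,500 + $7,273 = $11,773
Ending inventory: 336 @ $15 + 223 @ $16 + 56 @ $14 = $9,392
Check: goods available $21,165 = COGS $11,773 + ending $9,392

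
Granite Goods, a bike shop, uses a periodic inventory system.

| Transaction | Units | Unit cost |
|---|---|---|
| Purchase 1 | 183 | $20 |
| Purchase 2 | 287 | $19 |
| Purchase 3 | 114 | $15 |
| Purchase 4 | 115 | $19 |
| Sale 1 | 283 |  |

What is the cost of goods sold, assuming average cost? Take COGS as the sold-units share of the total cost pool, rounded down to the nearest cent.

COGS = $5,266.47

Sale 1, sell 283: 283/699 × $13,008.00 → $5,266.47
Ending inventory (cost pool remaining) = $7,741.53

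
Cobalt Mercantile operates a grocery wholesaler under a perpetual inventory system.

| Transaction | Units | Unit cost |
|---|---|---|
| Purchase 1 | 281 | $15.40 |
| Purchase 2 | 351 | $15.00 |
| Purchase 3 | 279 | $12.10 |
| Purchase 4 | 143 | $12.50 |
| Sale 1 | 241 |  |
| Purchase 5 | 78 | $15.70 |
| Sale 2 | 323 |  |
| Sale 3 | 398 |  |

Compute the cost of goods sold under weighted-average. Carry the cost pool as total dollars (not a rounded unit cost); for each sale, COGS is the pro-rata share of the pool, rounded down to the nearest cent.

COGS = $13,575.12

After Purchase 1: 281 on hand, pool $4,327.40 (≈ $15.4000 each)
After Purchase 2: 632 on hand, pool $9,592.40 (≈ $15.1778 each)
After Purchase 3: 911 on hand, pool $12,968.30 (≈ $14.2352 each)
After Purchase 4: 1054 on hand, pool $14,755.80 (≈ $13.9998 each)
Sale 1, sell 241: 241/1054 × $14,755.80 → $3,373.95
After Purchase 5: 891 on hand, pool $12,606.45 (≈ $14.1487 each)
Sale 2, sell 323: 323/891 × $12,606.45 → $4,570.01
Sale 3, sell 398: 398/568 × $8,036.44 → $5,631.16
Total COGS = $3,373.95 + $4,570.01 + $5,631.16 = $13,575.12
Ending inventory (cost pool remaining) = $2,405.28
Check: goods available $15,980.40 = COGS $13,575.12 + ending $2,405.28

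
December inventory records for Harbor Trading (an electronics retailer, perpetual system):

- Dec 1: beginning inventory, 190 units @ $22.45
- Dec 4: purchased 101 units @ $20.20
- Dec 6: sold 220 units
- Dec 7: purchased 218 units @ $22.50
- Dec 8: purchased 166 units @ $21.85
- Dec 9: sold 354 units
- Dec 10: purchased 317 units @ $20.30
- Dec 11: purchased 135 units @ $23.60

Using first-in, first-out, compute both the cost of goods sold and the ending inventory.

COGS = $12,630.95; ending inventory = $11,827.95

Dec 6, 220 sold [FIFO — oldest first]: 190 @ $22.45 + 30 @ $20.20 = $4,871.50
Dec 9, 354 sold [FIFO — oldest first]: 71 @ $20.20 + 218 @ $22.50 + 65 @ $21.85 = $7,759.45
Total COGS = $4,871.50 + $7,759.45 = $12,630.95
Ending inventory: 101 @ $21.85 + 317 @ $20.30 + 135 @ $23.60 = $11,827.95
Check: goods available $24,458.90 = COGS $12,630.95 + ending $11,827.95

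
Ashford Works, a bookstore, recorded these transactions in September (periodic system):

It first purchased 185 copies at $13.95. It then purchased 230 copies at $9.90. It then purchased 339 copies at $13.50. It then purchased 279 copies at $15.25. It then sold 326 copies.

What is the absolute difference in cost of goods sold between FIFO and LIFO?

$912.60

FIFO COGS: 185 @ $13.95 + 141 @ $9.90 = $3,976.65
LIFO COGS: 279 @ $15.25 + 47 @ $13.50 = $4,889.25
Difference = |$3,976.65 − $4,889.25| = $912.60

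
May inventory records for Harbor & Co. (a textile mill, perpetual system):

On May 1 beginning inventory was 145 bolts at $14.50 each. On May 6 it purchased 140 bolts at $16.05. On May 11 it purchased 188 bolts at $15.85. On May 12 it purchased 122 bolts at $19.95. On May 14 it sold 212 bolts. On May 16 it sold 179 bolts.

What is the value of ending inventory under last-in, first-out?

Ending inventory = $3,049.45

May 14, 212 sold [LIFO — newest first]: 122 @ $19.95 + 90 @ $15.85 = $3,860.40
May 16, 179 sold [LIFO — newest first]: 98 @ $15.85 + 81 @ $16.05 = $2,853.35
Total COGS = $3,860.40 + $2,853.35 = $6,713.75
Ending inventory: 145 @ $14.50 + 59 @ $16.05 = $3,049.45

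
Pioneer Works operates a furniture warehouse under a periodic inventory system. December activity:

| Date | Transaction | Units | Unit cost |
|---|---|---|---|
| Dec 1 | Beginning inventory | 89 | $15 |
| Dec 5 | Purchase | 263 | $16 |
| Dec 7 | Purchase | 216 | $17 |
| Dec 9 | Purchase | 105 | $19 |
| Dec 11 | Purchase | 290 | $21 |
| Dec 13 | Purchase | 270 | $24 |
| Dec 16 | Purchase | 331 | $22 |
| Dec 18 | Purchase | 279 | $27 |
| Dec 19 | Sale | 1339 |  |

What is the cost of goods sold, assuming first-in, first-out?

Dec 19, 1339 sold [FIFO — oldest first]: 89 @ $15 + 263 @ $16 + 216 @ $17 + 105 @ $19 + 290 @ $21 + 270 @ $24 + 106 @ $22 = $26,112
Ending inventory: 225 @ $22 + 279 @ $27 = $12,483

COGS = $26,112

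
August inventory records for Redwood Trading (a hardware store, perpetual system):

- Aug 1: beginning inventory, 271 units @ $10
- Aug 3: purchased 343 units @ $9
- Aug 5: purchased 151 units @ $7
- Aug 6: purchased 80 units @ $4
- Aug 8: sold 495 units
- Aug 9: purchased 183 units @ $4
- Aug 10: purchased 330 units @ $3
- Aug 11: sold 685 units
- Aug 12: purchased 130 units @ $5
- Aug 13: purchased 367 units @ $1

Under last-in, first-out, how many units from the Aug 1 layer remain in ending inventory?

178

Aug 8, 495 sold [LIFO — newest first]: 80 @ $4 + 151 @ $7 + 264 @ $9 = $3,753
Aug 11, 685 sold [LIFO — newest first]: 330 @ $3 + 183 @ $4 + 79 @ $9 + 93 @ $10 = $3,363
Total COGS = $3,753 + $3,363 = $7,116
Ending inventory: 178 @ $10 + 130 @ $5 + 367 @ $1 = $2,797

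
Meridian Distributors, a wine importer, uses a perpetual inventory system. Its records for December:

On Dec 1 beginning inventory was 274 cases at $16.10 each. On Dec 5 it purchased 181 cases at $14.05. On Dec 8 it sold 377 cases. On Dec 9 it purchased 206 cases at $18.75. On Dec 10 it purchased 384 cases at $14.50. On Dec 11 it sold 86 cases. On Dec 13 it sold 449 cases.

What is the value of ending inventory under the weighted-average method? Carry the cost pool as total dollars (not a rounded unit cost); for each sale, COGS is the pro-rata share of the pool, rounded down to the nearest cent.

After Dec 1: 274 on hand, pool $4,411.40 (≈ $16.1000 each)
After Dec 5: 455 on hand, pool $6,954.45 (≈ $15.2845 each)
Dec 8, sell 377: 377/455 × $6,954.45 → $5,762.25
After Dec 9: 284 on hand, pool $5,054.70 (≈ $17.7982 each)
After Dec 10: 668 on hand, pool $10,622.70 (≈ $15.9022 each)
Dec 11, sell 86: 86/668 × $10,622.70 → $1,367.59
Dec 13, sell 449: 449/582 × $9,255.11 → $7,140.11
Total COGS = $5,762.25 + $1,367.59 + $7,140.11 = $14,269.95
Ending inventory (cost pool remaining) = $2,115.00

Ending inventory = $2,115.00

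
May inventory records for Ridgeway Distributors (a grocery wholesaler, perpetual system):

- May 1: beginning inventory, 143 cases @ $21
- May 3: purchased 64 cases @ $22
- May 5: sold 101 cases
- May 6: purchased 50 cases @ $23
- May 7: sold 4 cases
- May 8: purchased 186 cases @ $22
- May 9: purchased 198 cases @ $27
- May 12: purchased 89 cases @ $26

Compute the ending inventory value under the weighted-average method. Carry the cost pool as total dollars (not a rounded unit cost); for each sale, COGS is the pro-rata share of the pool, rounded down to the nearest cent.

After May 1: 143 on hand, pool $3,003.00 (≈ $21.0000 each)
After May 3: 207 on hand, pool $4,411.00 (≈ $21.3092 each)
May 5, sell 101: 101/207 × $4,411.00 → $2,152.22
After May 6: 156 on hand, pool $3,408.78 (≈ $21.8512 each)
May 7, sell 4: 4/156 × $3,408.78 → $87.40
After May 8: 338 on hand, pool $7,413.38 (≈ $21.9331 each)
After May 9: 536 on hand, pool $12,759.38 (≈ $23.8048 each)
After May 12: 625 on hand, pool $15,073.38 (≈ $24.1174 each)
Total COGS = $2,152.22 + $87.40 = $2,239.62
Ending inventory (cost pool remaining) = $15,073.38

Ending inventory = $15,073.38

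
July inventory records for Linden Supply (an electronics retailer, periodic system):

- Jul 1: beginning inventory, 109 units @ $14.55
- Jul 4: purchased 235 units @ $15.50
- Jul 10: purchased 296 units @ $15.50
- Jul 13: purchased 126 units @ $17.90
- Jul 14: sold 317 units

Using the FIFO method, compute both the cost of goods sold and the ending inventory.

Jul 14, 317 sold [FIFO — oldest first]: 109 @ $14.55 + 208 @ $15.50 = $4,809.95
Ending inventory: 27 @ $15.50 + 296 @ $15.50 + 126 @ $17.90 = $7,261.90

COGS = $4,809.95; ending inventory = $7,261.90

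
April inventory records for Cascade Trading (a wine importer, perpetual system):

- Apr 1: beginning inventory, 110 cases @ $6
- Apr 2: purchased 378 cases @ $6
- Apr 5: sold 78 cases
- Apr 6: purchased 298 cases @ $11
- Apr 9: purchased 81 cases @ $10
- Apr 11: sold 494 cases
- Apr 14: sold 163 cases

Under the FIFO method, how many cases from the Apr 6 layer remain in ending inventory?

51

Apr 5, 78 sold [FIFO — oldest first]: 78 @ $6 = $468
Apr 11, 494 sold [FIFO — oldest first]: 32 @ $6 + 378 @ $6 + 84 @ $11 = $3,384
Apr 14, 163 sold [FIFO — oldest first]: 163 @ $11 = $1,793
Total COGS = $468 + $3,384 + $1,793 = $5,645
Ending inventory: 51 @ $11 + 81 @ $10 = $1,371
Check: goods available $7,016 = COGS $5,645 + ending $1,371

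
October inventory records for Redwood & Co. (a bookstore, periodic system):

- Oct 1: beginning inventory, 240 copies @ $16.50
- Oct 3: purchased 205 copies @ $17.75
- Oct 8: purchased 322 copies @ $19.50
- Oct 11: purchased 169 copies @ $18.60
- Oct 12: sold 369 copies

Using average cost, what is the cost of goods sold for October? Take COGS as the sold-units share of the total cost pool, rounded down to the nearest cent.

Oct 12, sell 369: 369/936 × $17,021.15 → $6,710.26
Ending inventory (cost pool remaining) = $10,310.89
Check: goods available $17,021.15 = COGS $6,710.26 + ending $10,310.89

COGS = $6,710.26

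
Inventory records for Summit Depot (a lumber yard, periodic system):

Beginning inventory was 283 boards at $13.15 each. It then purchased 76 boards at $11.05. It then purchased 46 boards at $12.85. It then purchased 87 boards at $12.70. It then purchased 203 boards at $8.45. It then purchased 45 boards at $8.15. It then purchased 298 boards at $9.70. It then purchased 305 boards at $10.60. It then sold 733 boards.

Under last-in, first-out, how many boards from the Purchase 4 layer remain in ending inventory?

Sale 1 (733) [LIFO — newest first]: 305 @ $10.60 + 298 @ $9.70 + 45 @ $8.15 + 85 @ $8.45 = $7,208.60
Ending inventory: 283 @ $13.15 + 76 @ $11.05 + 46 @ $12.85 + 87 @ $12.70 + 118 @ $8.45 = $7,254.35

118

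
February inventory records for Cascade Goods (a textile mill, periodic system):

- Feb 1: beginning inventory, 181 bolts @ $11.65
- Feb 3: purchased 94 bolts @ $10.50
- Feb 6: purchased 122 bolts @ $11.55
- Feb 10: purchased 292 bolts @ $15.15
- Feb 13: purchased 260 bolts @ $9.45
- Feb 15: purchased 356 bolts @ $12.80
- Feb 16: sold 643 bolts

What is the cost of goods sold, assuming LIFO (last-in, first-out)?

COGS = $7,422.85

Feb 16, 643 sold [LIFO — newest first]: 356 @ $12.80 + 260 @ $9.45 + 27 @ $15.15 = $7,422.85
Ending inventory: 181 @ $11.65 + 94 @ $10.50 + 122 @ $11.55 + 265 @ $15.15 = $8,519.50
Check: goods available $15,942.35 = COGS $7,422.85 + ending $8,519.50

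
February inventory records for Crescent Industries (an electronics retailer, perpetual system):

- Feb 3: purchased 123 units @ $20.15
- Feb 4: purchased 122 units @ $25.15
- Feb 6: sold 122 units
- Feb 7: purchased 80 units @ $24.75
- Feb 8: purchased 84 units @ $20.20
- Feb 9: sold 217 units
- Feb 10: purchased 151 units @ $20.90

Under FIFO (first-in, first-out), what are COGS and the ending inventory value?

COGS = $7,809.55; ending inventory = $4,569.90

Feb 6, 122 sold [FIFO — oldest first]: 122 @ $20.15 = $2,458.30
Feb 9, 217 sold [FIFO — oldest first]: 1 @ $20.15 + 122 @ $25.15 + 80 @ $24.75 + 14 @ $20.20 = $5,351.25
Total COGS = $2,458.30 + $5,351.25 = $7,809.55
Ending inventory: 70 @ $20.20 + 151 @ $20.90 = $4,569.90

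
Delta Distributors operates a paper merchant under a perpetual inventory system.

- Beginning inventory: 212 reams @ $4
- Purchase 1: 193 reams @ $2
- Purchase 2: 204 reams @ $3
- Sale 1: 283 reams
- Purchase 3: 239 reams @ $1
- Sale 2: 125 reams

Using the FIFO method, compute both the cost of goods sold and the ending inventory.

Sale 1 (283) [FIFO — oldest first]: 212 @ $4 + 71 @ $2 = $990
Sale 2 (125) [FIFO — oldest first]: 122 @ $2 + 3 @ $3 = $253
Total COGS = $990 + $253 = $1,243
Ending inventory: 201 @ $3 + 239 @ $1 = $842
Check: goods available $2,085 = COGS $1,243 + ending $842

COGS = $1,243; ending inventory = $842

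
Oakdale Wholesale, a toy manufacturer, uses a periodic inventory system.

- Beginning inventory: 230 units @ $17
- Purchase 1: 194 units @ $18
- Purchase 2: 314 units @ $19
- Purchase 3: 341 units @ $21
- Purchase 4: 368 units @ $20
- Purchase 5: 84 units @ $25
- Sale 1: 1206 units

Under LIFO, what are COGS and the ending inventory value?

Sale 1 (1206) [LIFO — newest first]: 84 @ $25 + 368 @ $20 + 341 @ $21 + 314 @ $19 + 99 @ $18 = $24,369
Ending inventory: 230 @ $17 + 95 @ $18 = $5,620

COGS = $24,369; ending inventory = $5,620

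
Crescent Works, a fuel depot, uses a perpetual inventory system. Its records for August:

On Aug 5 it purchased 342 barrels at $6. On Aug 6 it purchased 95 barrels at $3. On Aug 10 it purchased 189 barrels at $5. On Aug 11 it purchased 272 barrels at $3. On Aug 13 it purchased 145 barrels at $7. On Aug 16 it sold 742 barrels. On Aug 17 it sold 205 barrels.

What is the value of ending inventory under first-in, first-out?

Ending inventory = $672

Aug 16, 742 sold [FIFO — oldest first]: 342 @ $6 + 95 @ $3 + 189 @ $5 + 116 @ $3 = $3,630
Aug 17, 205 sold [FIFO — oldest first]: 156 @ $3 + 49 @ $7 = $811
Total COGS = $3,630 + $811 = $4,441
Ending inventory: 96 @ $7 = $672
Check: goods available $5,113 = COGS $4,441 + ending $672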